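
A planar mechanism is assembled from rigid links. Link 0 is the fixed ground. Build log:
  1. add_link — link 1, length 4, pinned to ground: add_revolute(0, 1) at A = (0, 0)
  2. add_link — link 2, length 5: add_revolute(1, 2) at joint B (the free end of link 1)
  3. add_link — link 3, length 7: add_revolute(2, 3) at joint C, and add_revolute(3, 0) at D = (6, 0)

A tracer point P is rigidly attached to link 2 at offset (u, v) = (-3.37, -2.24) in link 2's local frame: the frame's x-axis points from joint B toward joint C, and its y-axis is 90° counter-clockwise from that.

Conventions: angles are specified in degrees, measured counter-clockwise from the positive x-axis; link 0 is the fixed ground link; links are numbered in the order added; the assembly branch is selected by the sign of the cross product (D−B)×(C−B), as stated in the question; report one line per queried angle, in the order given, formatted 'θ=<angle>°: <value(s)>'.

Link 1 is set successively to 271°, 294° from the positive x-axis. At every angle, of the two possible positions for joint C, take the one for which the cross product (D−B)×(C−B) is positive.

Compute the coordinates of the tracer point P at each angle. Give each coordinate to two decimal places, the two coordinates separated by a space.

A=(0,0), D=(6.00,0)
θ=271°: B = A + 4.00·(cos271°, sin271°) = (0.0698, -3.9994)
θ=271°: |BD| = 7.1528
θ=271°: circle(B,5.00) ∩ circle(D,7.00): a=1.8987, h=4.6255
θ=271°:   candidates: C₊=(-0.9423,0.8971) cross=33.085; C₋=(4.2303,-6.7726) cross=-33.085
θ=271°:   branch + wants cross > 0 → take C=(-0.9423,0.8971) (cross=33.085)
θ=271°: ex = (C−B)/|BC| = (-0.2024,0.9793); ey = (-0.9793,-0.2024)
θ=271°: P = B + -3.37·ex + -2.24·ey = (2.9456,-6.8462)
θ=294°: B = A + 4.00·(cos294°, sin294°) = (1.6269, -3.6542)
θ=294°: |BD| = 5.6988
θ=294°: circle(B,5.00) ∩ circle(D,7.00): a=0.7437, h=4.9444
θ=294°:   candidates: C₊=(-0.9728,0.6168) cross=28.177; C₋=(5.3681,-6.9714) cross=-28.177
θ=294°:   branch + wants cross > 0 → take C=(-0.9728,0.6168) (cross=28.177)
θ=294°: ex = (C−B)/|BC| = (-0.5199,0.8542); ey = (-0.8542,-0.5199)
θ=294°: P = B + -3.37·ex + -2.24·ey = (5.2926,-5.3682)

θ=271°: 2.95 -6.85
θ=294°: 5.29 -5.37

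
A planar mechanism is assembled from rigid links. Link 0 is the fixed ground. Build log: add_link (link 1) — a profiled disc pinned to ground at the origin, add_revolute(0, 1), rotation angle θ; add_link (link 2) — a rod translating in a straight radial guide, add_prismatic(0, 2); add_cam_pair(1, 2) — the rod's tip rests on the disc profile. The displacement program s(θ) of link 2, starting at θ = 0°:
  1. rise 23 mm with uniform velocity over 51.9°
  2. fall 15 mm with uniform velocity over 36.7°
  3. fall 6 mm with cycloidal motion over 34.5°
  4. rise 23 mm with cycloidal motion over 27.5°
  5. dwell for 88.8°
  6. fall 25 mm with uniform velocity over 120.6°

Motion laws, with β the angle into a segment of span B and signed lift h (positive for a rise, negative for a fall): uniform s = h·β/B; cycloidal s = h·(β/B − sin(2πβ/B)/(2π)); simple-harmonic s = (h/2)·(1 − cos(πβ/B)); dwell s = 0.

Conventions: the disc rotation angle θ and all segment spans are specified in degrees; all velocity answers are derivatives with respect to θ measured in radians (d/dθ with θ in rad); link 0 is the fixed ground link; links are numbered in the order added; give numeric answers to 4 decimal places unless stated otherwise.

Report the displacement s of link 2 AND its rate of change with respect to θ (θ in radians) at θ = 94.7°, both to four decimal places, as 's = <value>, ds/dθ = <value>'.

seg 1 [0°–51.9°] uniform, h=23: full span → s += 23 → s = 23.0000
seg 2 [51.9°–88.6°] uniform, h=-15: full span → s += -15 → s = 8.0000
seg 3 [88.6°–123.1°] cycloidal, h=-6: θ=94.7° here. β=6.1, B=34.5. -6·(0.1768 − sin(2π·0.1768)/(2π)) = -0.2051 → s = 7.7949
velocity in seg [88.6°–123.1°] (cycloidal), θ in radians: β = 6.1° = 0.1065 rad, B = 34.5° = 0.6021 rad; ds/dθ = (h/B)(1 − cos(2πβ/B)) = ((-6)/0.6021)(1 − cos(2π·0.1768)) = -5.542053 mm/rad

s = 7.7949, ds/dθ = -5.5421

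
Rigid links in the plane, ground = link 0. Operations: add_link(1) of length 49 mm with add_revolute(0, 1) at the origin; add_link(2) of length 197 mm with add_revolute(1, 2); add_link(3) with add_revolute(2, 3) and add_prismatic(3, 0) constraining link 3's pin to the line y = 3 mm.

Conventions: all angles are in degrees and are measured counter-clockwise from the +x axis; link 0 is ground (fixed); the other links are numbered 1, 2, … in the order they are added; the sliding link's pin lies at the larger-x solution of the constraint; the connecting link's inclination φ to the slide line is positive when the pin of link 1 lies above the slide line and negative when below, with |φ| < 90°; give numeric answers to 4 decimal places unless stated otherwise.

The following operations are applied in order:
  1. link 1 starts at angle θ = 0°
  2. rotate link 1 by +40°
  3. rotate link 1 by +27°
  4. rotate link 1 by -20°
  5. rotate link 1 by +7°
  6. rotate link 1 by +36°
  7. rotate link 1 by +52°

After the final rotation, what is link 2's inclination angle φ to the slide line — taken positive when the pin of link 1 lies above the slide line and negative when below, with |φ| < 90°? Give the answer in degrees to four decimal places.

geometry: r = 49 mm, L = 197 mm, e = 3 mm; θ starts at 0°
rotate link 1 by +40°: θ ← 0° +40° = 40°
rotate link 1 by +27°: θ ← 40° +27° = 67°
rotate link 1 by -20°: θ ← 67° -20° = 47°
rotate link 1 by +7°: θ ← 47° +7° = 54°
rotate link 1 by +36°: θ ← 54° +36° = 90°
rotate link 1 by +52°: θ ← 90° +52° = 142°
h = r sin θ − e = 30.167412 − 3 = 27.167412
sin φ = h / L = 27.167412 / 197 = 0.13790565
φ = arcsin(0.13790565) = 7.926673°

7.9267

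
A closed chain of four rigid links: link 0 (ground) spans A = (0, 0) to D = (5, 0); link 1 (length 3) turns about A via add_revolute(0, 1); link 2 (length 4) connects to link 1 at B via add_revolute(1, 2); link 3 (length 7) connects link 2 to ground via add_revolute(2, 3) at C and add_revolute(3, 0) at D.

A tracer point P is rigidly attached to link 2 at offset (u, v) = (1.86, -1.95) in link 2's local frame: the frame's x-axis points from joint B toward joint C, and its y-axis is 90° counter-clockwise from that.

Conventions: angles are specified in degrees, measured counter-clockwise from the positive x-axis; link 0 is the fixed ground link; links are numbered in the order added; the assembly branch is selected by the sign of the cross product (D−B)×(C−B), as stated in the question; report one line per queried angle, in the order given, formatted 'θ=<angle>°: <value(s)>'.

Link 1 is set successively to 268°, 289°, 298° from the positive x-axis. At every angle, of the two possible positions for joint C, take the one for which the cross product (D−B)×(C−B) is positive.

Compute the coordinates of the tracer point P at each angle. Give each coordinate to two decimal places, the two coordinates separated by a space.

A=(0,0), D=(5.00,0)
θ=268°: B = A + 3.00·(cos268°, sin268°) = (-0.1047, -2.9982)
θ=268°: |BD| = 5.9200
θ=268°: circle(B,4.00) ∩ circle(D,7.00): a=0.1729, h=3.9963
θ=268°:   candidates: C₊=(-1.9795,0.5353) cross=23.658; C₋=(2.0683,-6.3565) cross=-23.658
θ=268°:   branch + wants cross > 0 → take C=(-1.9795,0.5353) (cross=23.658)
θ=268°: ex = (C−B)/|BC| = (-0.4687,0.8834); ey = (-0.8834,-0.4687)
θ=268°: P = B + 1.86·ex + -1.95·ey = (0.7461,-0.4412)
θ=289°: B = A + 3.00·(cos289°, sin289°) = (0.9767, -2.8366)
θ=289°: |BD| = 4.9227
θ=289°: circle(B,4.00) ∩ circle(D,7.00): a=-0.8905, h=3.8996
θ=289°:   candidates: C₊=(-1.9981,-0.1625) cross=19.197; C₋=(2.4960,-6.5368) cross=-19.197
θ=289°:   branch + wants cross > 0 → take C=(-1.9981,-0.1625) (cross=19.197)
θ=289°: ex = (C−B)/|BC| = (-0.7437,0.6685); ey = (-0.6685,-0.7437)
θ=289°: P = B + 1.86·ex + -1.95·ey = (0.8970,-0.1429)
θ=298°: B = A + 3.00·(cos298°, sin298°) = (1.4084, -2.6488)
θ=298°: |BD| = 4.4627
θ=298°: circle(B,4.00) ∩ circle(D,7.00): a=-1.4659, h=3.7217
θ=298°:   candidates: C₊=(-1.9804,-0.5237) cross=16.609; C₋=(2.4376,-6.5142) cross=-16.609
θ=298°:   branch + wants cross > 0 → take C=(-1.9804,-0.5237) (cross=16.609)
θ=298°: ex = (C−B)/|BC| = (-0.8472,0.5313); ey = (-0.5313,-0.8472)
θ=298°: P = B + 1.86·ex + -1.95·ey = (0.8686,-0.0086)

θ=268°: 0.75 -0.44
θ=289°: 0.90 -0.14
θ=298°: 0.87 -0.01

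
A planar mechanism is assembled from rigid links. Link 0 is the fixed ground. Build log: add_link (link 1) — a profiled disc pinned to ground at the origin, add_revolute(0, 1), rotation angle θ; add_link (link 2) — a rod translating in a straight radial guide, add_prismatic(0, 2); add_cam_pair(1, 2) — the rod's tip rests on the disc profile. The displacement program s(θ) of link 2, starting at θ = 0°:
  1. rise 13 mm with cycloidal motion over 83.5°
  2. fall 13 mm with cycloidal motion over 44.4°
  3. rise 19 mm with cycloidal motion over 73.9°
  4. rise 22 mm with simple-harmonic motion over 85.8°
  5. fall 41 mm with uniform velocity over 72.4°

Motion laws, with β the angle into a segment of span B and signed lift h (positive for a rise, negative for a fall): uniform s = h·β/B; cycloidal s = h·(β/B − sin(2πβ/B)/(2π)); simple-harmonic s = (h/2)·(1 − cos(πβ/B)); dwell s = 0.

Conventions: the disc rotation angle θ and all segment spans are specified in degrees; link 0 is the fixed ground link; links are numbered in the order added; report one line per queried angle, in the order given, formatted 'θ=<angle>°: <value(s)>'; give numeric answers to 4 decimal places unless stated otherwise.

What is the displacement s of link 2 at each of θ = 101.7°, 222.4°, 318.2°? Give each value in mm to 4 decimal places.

seg 1 [0°–83.5°] cycloidal, h=13: full span → s += 13 → s = 13.0000
seg 2 [83.5°–127.9°] cycloidal, h=-13: θ=101.7° here. β=18.2, B=44.4. -13·(0.4099 − sin(2π·0.4099)/(2π)) = -4.2192 → s = 8.7808
seg 2 [83.5°–127.9°] cycloidal, h=-13: full span → s += -13 → s = 0.0000
seg 3 [127.9°–201.8°] cycloidal, h=19: full span → s += 19 → s = 19.0000
seg 4 [201.8°–287.6°] simple-harmonic, h=22: θ=222.4° here. β=20.6, B=85.8. 22/2·(1 − cos(π·0.2401)) = 2.9836 → s = 21.9836
seg 4 [201.8°–287.6°] simple-harmonic, h=22: full span → s += 22 → s = 41.0000
seg 5 [287.6°–360°] uniform, h=-41: θ=318.2° here. β=30.6, B=72.4. -41·30.6/72.4 = -17.3287 → s = 23.6713

θ=101.7°: 8.7808
θ=222.4°: 21.9836
θ=318.2°: 23.6713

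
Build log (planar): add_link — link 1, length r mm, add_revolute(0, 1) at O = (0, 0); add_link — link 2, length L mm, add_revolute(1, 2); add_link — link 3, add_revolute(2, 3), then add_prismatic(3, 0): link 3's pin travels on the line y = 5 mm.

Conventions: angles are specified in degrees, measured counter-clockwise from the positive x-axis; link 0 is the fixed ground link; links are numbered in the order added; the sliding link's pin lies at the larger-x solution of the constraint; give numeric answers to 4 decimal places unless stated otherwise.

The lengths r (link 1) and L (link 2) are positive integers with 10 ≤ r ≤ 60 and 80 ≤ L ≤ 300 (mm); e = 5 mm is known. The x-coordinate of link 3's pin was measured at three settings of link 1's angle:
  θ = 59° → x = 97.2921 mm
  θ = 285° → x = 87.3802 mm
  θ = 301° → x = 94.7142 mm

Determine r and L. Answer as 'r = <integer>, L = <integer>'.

constraint per measurement: (x − r cos θ)² + (r sin θ − e)² = L²
subtracting the θ₁ and θ₂ equations cancels the r² and L² terms:
r = (x₁² − x₂²) / (2[(x₁cos θ₁ + e sin θ₁) − (x₂cos θ₂ + e sin θ₂)]) = 25.0001 → r = 25
L² = (x₁ − r cos θ₁)² + (r sin θ₁ − e)² = 7396.0041 → L = 86.0000 → L = 86
check at θ₃=301°: x = 94.7142 (printed 94.7142) ✓

r = 25, L = 86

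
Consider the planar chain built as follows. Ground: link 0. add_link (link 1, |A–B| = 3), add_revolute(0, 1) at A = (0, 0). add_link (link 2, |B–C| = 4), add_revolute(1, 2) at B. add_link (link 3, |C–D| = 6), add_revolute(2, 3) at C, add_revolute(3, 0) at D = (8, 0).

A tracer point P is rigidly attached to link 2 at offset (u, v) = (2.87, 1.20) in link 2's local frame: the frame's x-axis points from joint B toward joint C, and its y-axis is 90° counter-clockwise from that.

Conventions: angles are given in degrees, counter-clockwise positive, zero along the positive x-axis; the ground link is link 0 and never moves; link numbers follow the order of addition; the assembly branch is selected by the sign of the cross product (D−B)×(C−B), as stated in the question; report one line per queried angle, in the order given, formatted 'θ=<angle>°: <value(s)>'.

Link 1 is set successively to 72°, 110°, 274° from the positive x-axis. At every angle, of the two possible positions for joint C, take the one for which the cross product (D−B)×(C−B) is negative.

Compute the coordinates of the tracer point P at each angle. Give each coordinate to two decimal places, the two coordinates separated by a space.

A=(0,0), D=(8.00,0)
θ=72°: B = A + 3.00·(cos72°, sin72°) = (0.9271, 2.8532)
θ=72°: |BD| = 7.6267
θ=72°: circle(B,4.00) ∩ circle(D,6.00): a=2.5022, h=3.1207
θ=72°:   candidates: C₊=(4.4150,4.8112) cross=23.801; C₋=(2.0801,-0.9770) cross=-23.801
θ=72°:   branch - wants cross < 0 → take C=(2.0801,-0.9770) (cross=-23.801)
θ=72°: ex = (C−B)/|BC| = (0.2883,-0.9576); ey = (0.9576,0.2883)
θ=72°: P = B + 2.87·ex + 1.20·ey = (2.9034,0.4509)
θ=110°: B = A + 3.00·(cos110°, sin110°) = (-1.0261, 2.8191)
θ=110°: |BD| = 9.4561
θ=110°: circle(B,4.00) ∩ circle(D,6.00): a=3.6705, h=1.5898
θ=110°:   candidates: C₊=(2.9515,3.2423) cross=15.033; C₋=(2.0036,0.2073) cross=-15.033
θ=110°:   branch - wants cross < 0 → take C=(2.0036,0.2073) (cross=-15.033)
θ=110°: ex = (C−B)/|BC| = (0.7574,-0.6529); ey = (0.6529,0.7574)
θ=110°: P = B + 2.87·ex + 1.20·ey = (1.9312,1.8540)
θ=274°: B = A + 3.00·(cos274°, sin274°) = (0.2093, -2.9927)
θ=274°: |BD| = 8.3458
θ=274°: circle(B,4.00) ∩ circle(D,6.00): a=2.9747, h=2.6742
θ=274°:   candidates: C₊=(2.0272,0.5703) cross=22.318; C₋=(3.9450,-4.4224) cross=-22.318
θ=274°:   branch - wants cross < 0 → take C=(3.9450,-4.4224) (cross=-22.318)
θ=274°: ex = (C−B)/|BC| = (0.9339,-0.3574); ey = (0.3574,0.9339)
θ=274°: P = B + 2.87·ex + 1.20·ey = (3.3186,-2.8978)

θ=72°: 2.90 0.45
θ=110°: 1.93 1.85
θ=274°: 3.32 -2.90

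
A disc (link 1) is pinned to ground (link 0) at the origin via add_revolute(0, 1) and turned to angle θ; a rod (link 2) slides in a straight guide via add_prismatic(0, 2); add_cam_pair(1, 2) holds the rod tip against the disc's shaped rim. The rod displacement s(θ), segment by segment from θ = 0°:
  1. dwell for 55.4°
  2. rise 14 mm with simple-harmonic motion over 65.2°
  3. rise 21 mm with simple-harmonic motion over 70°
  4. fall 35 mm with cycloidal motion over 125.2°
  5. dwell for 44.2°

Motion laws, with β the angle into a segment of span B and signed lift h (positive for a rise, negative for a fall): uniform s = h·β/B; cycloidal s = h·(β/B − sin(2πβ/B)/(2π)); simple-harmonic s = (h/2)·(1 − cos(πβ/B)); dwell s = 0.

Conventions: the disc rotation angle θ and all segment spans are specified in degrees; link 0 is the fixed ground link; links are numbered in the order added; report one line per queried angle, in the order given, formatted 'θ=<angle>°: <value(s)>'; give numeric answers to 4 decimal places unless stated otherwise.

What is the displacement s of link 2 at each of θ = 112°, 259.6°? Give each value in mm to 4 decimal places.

segment 1 (0° to 55.4°, dwell): s unchanged at 0.0000
θ = 112° falls in segment 2 (55.4° to 120.6°, simple-harmonic, h = 14): β = 112 − 55.4 = 56.6°, B = 65.2°; Δs = 14/2·(1 − cos(π·0.8681)) = 13.4076; s = 0.0000 + 13.4076 = 13.4076
segment 2 (55.4° to 120.6°, simple-harmonic, h = 14) is passed completely: s = 0.0000 + (14) = 14.0000
segment 3 (120.6° to 190.6°, simple-harmonic, h = 21) is passed completely: s = 14.0000 + (21) = 35.0000
θ = 259.6° falls in segment 4 (190.6° to 315.8°, cycloidal, h = -35): β = 259.6 − 190.6 = 69°, B = 125.2°; Δs = -35·(0.5511 − sin(2π·0.5511)/(2π)) = -21.0477; s = 35.0000 − 21.0477 = 13.9523

θ=112°: 13.4076
θ=259.6°: 13.9523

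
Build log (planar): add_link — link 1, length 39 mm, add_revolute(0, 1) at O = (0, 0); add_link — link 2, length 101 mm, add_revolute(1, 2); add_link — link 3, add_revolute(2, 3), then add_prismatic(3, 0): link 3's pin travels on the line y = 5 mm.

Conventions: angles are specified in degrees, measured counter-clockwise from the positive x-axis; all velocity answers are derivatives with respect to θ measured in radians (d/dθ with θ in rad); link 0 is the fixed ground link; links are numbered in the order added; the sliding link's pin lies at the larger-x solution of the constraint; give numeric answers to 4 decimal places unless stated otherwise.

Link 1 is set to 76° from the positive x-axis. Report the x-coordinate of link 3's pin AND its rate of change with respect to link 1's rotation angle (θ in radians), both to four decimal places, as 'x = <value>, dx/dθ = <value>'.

geometry: r = 39 mm, L = 101 mm, e = 5 mm
crank pin P = (r cos θ, r sin θ) = (9.434954, 37.841533)
h = r sin θ − e = 37.841533 − 5 = 32.841533
x = r cos θ + √(L² − h²) = 9.434954 + 95.511432 = 104.946386
dx/dθ = −r sin θ − h·r cos θ/√(L² − h²) (θ in radians; h = 32.841533) = -41.085735

x = 104.9464, dx/dθ = -41.0857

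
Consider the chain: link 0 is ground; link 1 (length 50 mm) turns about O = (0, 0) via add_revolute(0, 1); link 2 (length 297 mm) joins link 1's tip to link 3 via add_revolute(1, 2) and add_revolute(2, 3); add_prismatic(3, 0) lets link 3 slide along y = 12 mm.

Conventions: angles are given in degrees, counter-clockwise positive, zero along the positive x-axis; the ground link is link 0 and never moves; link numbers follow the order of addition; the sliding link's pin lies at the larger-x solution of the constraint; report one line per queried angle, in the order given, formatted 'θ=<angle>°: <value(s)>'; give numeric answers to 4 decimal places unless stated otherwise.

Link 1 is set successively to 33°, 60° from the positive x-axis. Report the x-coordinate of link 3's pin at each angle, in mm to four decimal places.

geometry: r = 50 mm, L = 297 mm, e = 12 mm
θ=33°: crank pin P = (r cos θ, r sin θ) = (41.933528, 27.231952)
θ=33°: h = r sin θ − e = 27.231952 − 12 = 15.231952
θ=33°: x = r cos θ + √(L² − h²) = 41.933528 + 296.609150 = 338.542678
θ=60°: crank pin P = (r cos θ, r sin θ) = (25.000000, 43.301270)
θ=60°: h = r sin θ − e = 43.301270 − 12 = 31.301270
θ=60°: x = r cos θ + √(L² − h²) = 25.000000 + 295.345951 = 320.345951

θ=33°: 338.5427
θ=60°: 320.3460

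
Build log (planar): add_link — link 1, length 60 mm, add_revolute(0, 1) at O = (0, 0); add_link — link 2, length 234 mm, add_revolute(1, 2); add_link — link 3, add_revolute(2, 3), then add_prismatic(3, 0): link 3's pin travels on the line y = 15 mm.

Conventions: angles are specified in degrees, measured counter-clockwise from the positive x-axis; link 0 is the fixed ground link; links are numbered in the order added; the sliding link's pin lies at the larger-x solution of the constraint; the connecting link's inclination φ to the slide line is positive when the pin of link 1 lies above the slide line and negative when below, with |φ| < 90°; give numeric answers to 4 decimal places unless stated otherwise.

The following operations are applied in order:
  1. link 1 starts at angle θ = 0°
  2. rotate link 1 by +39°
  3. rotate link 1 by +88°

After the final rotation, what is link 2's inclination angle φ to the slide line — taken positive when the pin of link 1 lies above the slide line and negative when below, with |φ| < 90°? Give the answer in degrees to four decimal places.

geometry: r = 60 mm, L = 234 mm, e = 15 mm; θ starts at 0°
rotate link 1 by +39°: θ ← 0° +39° = 39°
rotate link 1 by +88°: θ ← 39° +88° = 127°
h = r sin θ − e = 47.918131 − 15 = 32.918131
sin φ = h / L = 32.918131 / 234 = 0.14067577
φ = arcsin(0.14067577) = 8.086952°

8.0870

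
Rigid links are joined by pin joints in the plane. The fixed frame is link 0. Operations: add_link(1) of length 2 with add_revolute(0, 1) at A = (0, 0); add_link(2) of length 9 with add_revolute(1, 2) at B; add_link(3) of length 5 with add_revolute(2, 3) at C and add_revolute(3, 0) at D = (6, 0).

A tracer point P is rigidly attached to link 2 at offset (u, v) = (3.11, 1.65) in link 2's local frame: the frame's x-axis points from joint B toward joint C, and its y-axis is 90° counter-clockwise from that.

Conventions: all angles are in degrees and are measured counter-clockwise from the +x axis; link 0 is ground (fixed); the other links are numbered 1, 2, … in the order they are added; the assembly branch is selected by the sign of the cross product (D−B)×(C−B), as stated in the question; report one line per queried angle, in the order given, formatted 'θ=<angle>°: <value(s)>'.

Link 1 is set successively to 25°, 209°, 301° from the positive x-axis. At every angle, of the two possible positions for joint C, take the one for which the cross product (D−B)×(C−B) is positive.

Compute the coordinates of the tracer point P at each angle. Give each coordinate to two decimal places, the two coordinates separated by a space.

A=(0,0), D=(6.00,0)
θ=25°: B = A + 2.00·(cos25°, sin25°) = (1.8126, 0.8452)
θ=25°: |BD| = 4.2718
θ=25°: circle(B,9.00) ∩ circle(D,5.00): a=8.6905, h=2.3400
θ=25°:   candidates: C₊=(10.7943,1.4195) cross=9.996; C₋=(9.8683,-3.1680) cross=-9.996
θ=25°:   branch + wants cross > 0 → take C=(10.7943,1.4195) (cross=9.996)
θ=25°: ex = (C−B)/|BC| = (0.9980,0.0638); ey = (-0.0638,0.9980)
θ=25°: P = B + 3.11·ex + 1.65·ey = (4.8110,2.6903)
θ=209°: B = A + 2.00·(cos209°, sin209°) = (-1.7492, -0.9696)
θ=209°: |BD| = 7.8097
θ=209°: circle(B,9.00) ∩ circle(D,5.00): a=7.4901, h=4.9898
θ=209°:   candidates: C₊=(5.0634,4.9115) cross=38.969; C₋=(6.3025,-4.9908) cross=-38.969
θ=209°:   branch + wants cross > 0 → take C=(5.0634,4.9115) (cross=38.969)
θ=209°: ex = (C−B)/|BC| = (0.7570,0.6535); ey = (-0.6535,0.7570)
θ=209°: P = B + 3.11·ex + 1.65·ey = (-0.4733,2.3116)
θ=301°: B = A + 2.00·(cos301°, sin301°) = (1.0301, -1.7143)
θ=301°: |BD| = 5.2573
θ=301°: circle(B,9.00) ∩ circle(D,5.00): a=7.9546, h=4.2101
θ=301°:   candidates: C₊=(7.1770,4.8595) cross=22.133; C₋=(9.9227,-3.1004) cross=-22.133
θ=301°:   branch + wants cross > 0 → take C=(7.1770,4.8595) (cross=22.133)
θ=301°: ex = (C−B)/|BC| = (0.6830,0.7304); ey = (-0.7304,0.6830)
θ=301°: P = B + 3.11·ex + 1.65·ey = (1.9490,1.6842)

θ=25°: 4.81 2.69
θ=209°: -0.47 2.31
θ=301°: 1.95 1.68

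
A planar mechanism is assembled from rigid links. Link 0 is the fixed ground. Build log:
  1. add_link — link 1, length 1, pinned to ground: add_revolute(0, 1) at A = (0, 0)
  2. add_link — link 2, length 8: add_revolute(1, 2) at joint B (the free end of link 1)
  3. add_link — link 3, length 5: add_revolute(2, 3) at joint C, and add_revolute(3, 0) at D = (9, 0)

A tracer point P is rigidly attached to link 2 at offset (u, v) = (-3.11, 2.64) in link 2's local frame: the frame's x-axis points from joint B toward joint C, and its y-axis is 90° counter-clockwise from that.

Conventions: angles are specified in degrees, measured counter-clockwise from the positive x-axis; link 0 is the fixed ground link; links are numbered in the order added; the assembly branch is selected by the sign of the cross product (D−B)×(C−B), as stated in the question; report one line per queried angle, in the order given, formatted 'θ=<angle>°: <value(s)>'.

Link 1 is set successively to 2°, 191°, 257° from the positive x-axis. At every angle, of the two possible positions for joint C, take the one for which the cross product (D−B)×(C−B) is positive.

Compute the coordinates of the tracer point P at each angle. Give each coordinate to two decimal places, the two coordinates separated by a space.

A=(0,0), D=(9.00,0)
θ=2°: B = A + 1.00·(cos2°, sin2°) = (0.9994, 0.0349)
θ=2°: |BD| = 8.0007
θ=2°: circle(B,8.00) ∩ circle(D,5.00): a=6.4376, h=4.7494
θ=2°:   candidates: C₊=(7.4577,4.7562) cross=37.999; C₋=(7.4162,-4.7425) cross=-37.999
θ=2°:   branch + wants cross > 0 → take C=(7.4577,4.7562) (cross=37.999)
θ=2°: ex = (C−B)/|BC| = (0.8073,0.5902); ey = (-0.5902,0.8073)
θ=2°: P = B + -3.11·ex + 2.64·ey = (-3.0693,0.3307)
θ=191°: B = A + 1.00·(cos191°, sin191°) = (-0.9816, -0.1908)
θ=191°: |BD| = 9.9835
θ=191°: circle(B,8.00) ∩ circle(D,5.00): a=6.9450, h=3.9708
θ=191°:   candidates: C₊=(5.8862,3.9120) cross=39.643; C₋=(6.0380,-4.0282) cross=-39.643
θ=191°:   branch + wants cross > 0 → take C=(5.8862,3.9120) (cross=39.643)
θ=191°: ex = (C−B)/|BC| = (0.8585,0.5129); ey = (-0.5129,0.8585)
θ=191°: P = B + -3.11·ex + 2.64·ey = (-5.0054,0.4806)
θ=257°: B = A + 1.00·(cos257°, sin257°) = (-0.2250, -0.9744)
θ=257°: |BD| = 9.2763
θ=257°: circle(B,8.00) ∩ circle(D,5.00): a=6.7403, h=4.3091
θ=257°:   candidates: C₊=(6.0254,4.0189) cross=39.973; C₋=(6.9307,-4.5517) cross=-39.973
θ=257°:   branch + wants cross > 0 → take C=(6.0254,4.0189) (cross=39.973)
θ=257°: ex = (C−B)/|BC| = (0.7813,0.6242); ey = (-0.6242,0.7813)
θ=257°: P = B + -3.11·ex + 2.64·ey = (-4.3026,-0.8529)

θ=2°: -3.07 0.33
θ=191°: -5.01 0.48
θ=257°: -4.30 -0.85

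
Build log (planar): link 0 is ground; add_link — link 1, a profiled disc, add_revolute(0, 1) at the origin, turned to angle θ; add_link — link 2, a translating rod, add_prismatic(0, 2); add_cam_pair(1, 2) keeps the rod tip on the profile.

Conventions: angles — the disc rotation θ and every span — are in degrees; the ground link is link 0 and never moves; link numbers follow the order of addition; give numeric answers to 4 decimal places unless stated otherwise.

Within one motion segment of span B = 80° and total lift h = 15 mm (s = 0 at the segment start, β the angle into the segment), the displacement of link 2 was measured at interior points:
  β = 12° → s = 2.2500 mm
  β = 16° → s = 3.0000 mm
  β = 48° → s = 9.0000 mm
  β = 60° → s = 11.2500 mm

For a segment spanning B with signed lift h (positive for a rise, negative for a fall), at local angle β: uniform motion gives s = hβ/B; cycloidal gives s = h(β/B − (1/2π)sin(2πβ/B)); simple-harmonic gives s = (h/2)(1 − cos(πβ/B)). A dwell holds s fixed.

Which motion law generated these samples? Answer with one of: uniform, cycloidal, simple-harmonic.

candidates at β/B = r: uniform s = h·r (linear in β); cycloidal s = h·(r − sin(2πr)/(2π)); simple-harmonic s = (h/2)(1 − cos(πr))
β=12°: printed 2.2500 | uniform 2.2500, cycloidal 0.3186, simple-harmonic 0.8175
β=16°: printed 3.0000 | uniform 3.0000, cycloidal 0.7295, simple-harmonic 1.4324
β=48°: printed 9.0000 | uniform 9.0000, cycloidal 10.4032, simple-harmonic 9.8176
β=60°: printed 11.2500 | uniform 11.2500, cycloidal 13.6373, simple-harmonic 12.8033
only one law matches every sample → uniform

uniform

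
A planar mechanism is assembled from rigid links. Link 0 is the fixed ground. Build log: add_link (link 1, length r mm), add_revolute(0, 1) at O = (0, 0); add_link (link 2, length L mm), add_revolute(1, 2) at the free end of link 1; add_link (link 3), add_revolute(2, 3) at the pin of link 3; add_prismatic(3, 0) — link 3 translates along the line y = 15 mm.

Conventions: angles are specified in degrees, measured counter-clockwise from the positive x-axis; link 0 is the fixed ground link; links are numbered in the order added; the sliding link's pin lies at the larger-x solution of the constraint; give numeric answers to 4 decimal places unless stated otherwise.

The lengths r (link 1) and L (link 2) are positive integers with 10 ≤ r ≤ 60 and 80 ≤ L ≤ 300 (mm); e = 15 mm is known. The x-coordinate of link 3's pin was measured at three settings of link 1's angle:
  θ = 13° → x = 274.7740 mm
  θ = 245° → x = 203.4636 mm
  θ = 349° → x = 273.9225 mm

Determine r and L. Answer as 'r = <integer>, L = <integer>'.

constraint per measurement: (x − r cos θ)² + (r sin θ − e)² = L²
subtracting the θ₁ and θ₂ equations cancels the r² and L² terms:
r = (x₁² − x₂²) / (2[(x₁cos θ₁ + e sin θ₁) − (x₂cos θ₂ + e sin θ₂)]) = 46.0000 → r = 46
L² = (x₁ − r cos θ₁)² + (r sin θ₁ − e)² = 52900.0151 → L = 230.0000 → L = 230
check at θ₃=349°: x = 273.9225 (printed 273.9225) ✓

r = 46, L = 230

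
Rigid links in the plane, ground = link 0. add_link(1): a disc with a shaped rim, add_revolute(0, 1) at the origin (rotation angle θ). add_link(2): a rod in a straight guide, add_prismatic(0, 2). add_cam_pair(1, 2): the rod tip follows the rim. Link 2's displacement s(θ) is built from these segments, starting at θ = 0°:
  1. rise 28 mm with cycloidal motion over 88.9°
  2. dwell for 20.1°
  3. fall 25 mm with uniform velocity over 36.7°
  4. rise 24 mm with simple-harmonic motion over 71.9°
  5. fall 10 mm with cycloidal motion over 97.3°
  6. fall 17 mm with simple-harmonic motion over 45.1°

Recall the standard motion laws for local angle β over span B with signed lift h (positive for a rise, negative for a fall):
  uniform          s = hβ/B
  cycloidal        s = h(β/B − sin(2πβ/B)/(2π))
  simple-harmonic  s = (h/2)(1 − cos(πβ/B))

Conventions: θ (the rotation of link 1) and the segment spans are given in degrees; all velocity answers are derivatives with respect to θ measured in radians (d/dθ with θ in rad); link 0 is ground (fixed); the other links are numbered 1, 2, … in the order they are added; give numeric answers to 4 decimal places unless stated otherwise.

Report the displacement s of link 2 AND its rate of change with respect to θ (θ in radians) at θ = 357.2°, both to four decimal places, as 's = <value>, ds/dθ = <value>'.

segment 1 (0° to 88.9°, cycloidal, h = 28) is passed completely: s = 0.0000 + (28) = 28.0000
segment 2 (88.9° to 109°, dwell): s unchanged at 28.0000
segment 3 (109° to 145.7°, uniform, h = -25) is passed completely: s = 28.0000 + (-25) = 3.0000
segment 4 (145.7° to 217.6°, simple-harmonic, h = 24) is passed completely: s = 3.0000 + (24) = 27.0000
segment 5 (217.6° to 314.9°, cycloidal, h = -10) is passed completely: s = 27.0000 + (-10) = 17.0000
θ = 357.2° falls in segment 6 (314.9° to 360°, simple-harmonic, h = -17): β = 357.2 − 314.9 = 42.3°, B = 45.1°; Δs = -17/2·(1 − cos(π·0.9379)) = -16.8388; s = 17.0000 − 16.8388 = 0.1612
velocity in seg [314.9°–360°] (simple-harmonic), θ in radians: β = 42.3° = 0.7383 rad, B = 45.1° = 0.7871 rad; ds/dθ = (πh/(2B)) sin(πβ/B) = (π·(-17)/(2·0.7871)) sin(π·0.9379) = -6.574900 mm/rad

s = 0.1612, ds/dθ = -6.5749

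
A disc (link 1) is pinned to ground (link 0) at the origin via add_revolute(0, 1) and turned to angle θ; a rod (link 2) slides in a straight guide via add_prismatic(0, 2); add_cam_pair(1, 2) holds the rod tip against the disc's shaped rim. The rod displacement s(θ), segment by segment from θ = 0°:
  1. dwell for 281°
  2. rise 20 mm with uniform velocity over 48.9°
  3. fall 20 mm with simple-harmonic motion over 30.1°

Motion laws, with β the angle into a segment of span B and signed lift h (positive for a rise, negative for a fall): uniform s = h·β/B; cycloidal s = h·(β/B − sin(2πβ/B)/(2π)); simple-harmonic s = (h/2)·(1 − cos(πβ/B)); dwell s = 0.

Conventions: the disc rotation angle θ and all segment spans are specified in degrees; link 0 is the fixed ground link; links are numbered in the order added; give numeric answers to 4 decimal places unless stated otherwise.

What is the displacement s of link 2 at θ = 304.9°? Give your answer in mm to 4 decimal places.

segment 1 (0° to 281°, dwell): s unchanged at 0.0000
θ = 304.9° falls in segment 2 (281° to 329.9°, uniform, h = 20): β = 304.9 − 281 = 23.9°, B = 48.9°; Δs = 20·23.9/48.9 = 9.7751; s = 0.0000 + 9.7751 = 9.7751

9.7751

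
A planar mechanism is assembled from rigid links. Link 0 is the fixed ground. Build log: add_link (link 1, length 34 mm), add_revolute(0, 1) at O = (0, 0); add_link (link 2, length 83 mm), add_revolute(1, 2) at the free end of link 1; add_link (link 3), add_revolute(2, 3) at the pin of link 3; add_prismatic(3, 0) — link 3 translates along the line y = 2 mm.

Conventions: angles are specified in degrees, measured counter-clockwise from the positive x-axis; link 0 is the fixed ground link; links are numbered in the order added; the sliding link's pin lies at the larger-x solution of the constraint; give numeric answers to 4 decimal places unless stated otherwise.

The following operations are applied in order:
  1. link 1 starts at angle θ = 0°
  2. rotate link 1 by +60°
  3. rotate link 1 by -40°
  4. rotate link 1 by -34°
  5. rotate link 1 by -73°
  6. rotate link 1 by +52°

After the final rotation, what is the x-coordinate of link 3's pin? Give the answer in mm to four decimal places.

geometry: r = 34 mm, L = 83 mm, e = 2 mm; θ starts at 0°
rotate link 1 by +60°: θ ← 0° +60° = 60°
rotate link 1 by -40°: θ ← 60° -40° = 20°
rotate link 1 by -34°: θ ← 20° -34° = -14°
rotate link 1 by -73°: θ ← -14° -73° = -87°
rotate link 1 by +52°: θ ← -87° +52° = -35°
crank pin P = (r cos θ, r sin θ) = (27.851170, -19.501599)
h = r sin θ − e = -19.501599 − 2 = -21.501599
x = r cos θ + √(L² − h²) = 27.851170 + 80.166584 = 108.017754

108.0178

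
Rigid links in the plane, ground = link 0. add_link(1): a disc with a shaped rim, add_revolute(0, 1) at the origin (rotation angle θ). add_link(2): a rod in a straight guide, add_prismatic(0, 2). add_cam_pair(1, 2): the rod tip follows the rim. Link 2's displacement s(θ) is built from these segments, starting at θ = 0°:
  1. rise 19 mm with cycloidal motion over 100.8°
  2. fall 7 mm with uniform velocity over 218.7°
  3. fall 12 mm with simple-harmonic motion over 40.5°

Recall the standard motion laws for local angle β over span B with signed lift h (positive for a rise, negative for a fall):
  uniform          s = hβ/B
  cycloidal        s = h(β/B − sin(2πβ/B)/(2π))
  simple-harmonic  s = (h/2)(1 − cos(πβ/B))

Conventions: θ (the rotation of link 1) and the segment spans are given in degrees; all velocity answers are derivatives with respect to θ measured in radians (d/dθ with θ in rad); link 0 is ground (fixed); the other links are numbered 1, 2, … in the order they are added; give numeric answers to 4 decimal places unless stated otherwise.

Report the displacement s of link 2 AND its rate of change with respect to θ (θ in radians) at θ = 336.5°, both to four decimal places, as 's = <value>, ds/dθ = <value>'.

segment 1 (0° to 100.8°, cycloidal, h = 19) is passed completely: s = 0.0000 + (19) = 19.0000
segment 2 (100.8° to 319.5°, uniform, h = -7) is passed completely: s = 19.0000 + (-7) = 12.0000
θ = 336.5° falls in segment 3 (319.5° to 360°, simple-harmonic, h = -12): β = 336.5 − 319.5 = 17°, B = 40.5°; Δs = -12/2·(1 − cos(π·0.4198)) = -4.5034; s = 12.0000 − 4.5034 = 7.4966
velocity in seg [319.5°–360°] (simple-harmonic), θ in radians: β = 17° = 0.2967 rad, B = 40.5° = 0.7069 rad; ds/dθ = (πh/(2B)) sin(πβ/B) = (π·(-12)/(2·0.7069)) sin(π·0.4198) = -25.823732 mm/rad

s = 7.4966, ds/dθ = -25.8237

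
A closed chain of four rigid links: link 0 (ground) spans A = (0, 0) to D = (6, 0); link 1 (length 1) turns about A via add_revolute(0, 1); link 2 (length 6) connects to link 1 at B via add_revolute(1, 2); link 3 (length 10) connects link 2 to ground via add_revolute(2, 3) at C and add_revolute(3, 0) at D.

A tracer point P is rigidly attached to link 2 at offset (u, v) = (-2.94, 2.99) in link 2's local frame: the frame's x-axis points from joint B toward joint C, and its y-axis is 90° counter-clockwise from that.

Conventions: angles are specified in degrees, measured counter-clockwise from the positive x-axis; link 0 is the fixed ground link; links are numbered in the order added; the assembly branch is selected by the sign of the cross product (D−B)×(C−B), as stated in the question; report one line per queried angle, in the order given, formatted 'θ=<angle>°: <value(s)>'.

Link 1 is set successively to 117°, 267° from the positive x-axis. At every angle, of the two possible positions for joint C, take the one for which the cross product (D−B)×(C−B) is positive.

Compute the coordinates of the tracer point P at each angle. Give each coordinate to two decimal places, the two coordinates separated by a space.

A=(0,0), D=(6.00,0)
θ=117°: B = A + 1.00·(cos117°, sin117°) = (-0.4540, 0.8910)
θ=117°: |BD| = 6.5152
θ=117°: circle(B,6.00) ∩ circle(D,10.00): a=-1.6540, h=5.7675
θ=117°:   candidates: C₊=(-1.3037,6.8305) cross=37.577; C₋=(-2.8812,-4.5961) cross=-37.577
θ=117°:   branch + wants cross > 0 → take C=(-1.3037,6.8305) (cross=37.577)
θ=117°: ex = (C−B)/|BC| = (-0.1416,0.9899); ey = (-0.9899,-0.1416)
θ=117°: P = B + -2.94·ex + 2.99·ey = (-2.9975,-2.4428)
θ=267°: B = A + 1.00·(cos267°, sin267°) = (-0.0523, -0.9986)
θ=267°: |BD| = 6.1342
θ=267°: circle(B,6.00) ∩ circle(D,10.00): a=-2.1496, h=5.6017
θ=267°:   candidates: C₊=(-3.0852,4.1784) cross=34.362; C₋=(-1.2613,-6.8756) cross=-34.362
θ=267°:   branch + wants cross > 0 → take C=(-3.0852,4.1784) (cross=34.362)
θ=267°: ex = (C−B)/|BC| = (-0.5055,0.8628); ey = (-0.8628,-0.5055)
θ=267°: P = B + -2.94·ex + 2.99·ey = (-1.1461,-5.0468)

θ=117°: -3.00 -2.44
θ=267°: -1.15 -5.05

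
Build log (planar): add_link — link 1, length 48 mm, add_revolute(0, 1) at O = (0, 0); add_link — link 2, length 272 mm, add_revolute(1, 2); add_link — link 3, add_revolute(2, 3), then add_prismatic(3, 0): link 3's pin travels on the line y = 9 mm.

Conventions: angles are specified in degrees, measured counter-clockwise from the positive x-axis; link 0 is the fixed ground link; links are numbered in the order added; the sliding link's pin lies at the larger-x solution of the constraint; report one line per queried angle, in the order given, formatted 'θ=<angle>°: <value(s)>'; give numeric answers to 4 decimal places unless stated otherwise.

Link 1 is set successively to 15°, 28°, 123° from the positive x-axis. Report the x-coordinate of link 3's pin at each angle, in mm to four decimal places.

geometry: r = 48 mm, L = 272 mm, e = 9 mm
θ=15°: crank pin P = (r cos θ, r sin θ) = (46.364440, 12.423314)
θ=15°: h = r sin θ − e = 12.423314 − 9 = 3.423314
θ=15°: x = r cos θ + √(L² − h²) = 46.364440 + 271.978457 = 318.342896
θ=28°: crank pin P = (r cos θ, r sin θ) = (42.381484, 22.534635)
θ=28°: h = r sin θ − e = 22.534635 − 9 = 13.534635
θ=28°: x = r cos θ + √(L² − h²) = 42.381484 + 271.663052 = 314.044536
θ=123°: crank pin P = (r cos θ, r sin θ) = (-26.142674, 40.256187)
θ=123°: h = r sin θ − e = 40.256187 − 9 = 31.256187
θ=123°: x = r cos θ + √(L² − h²) = -26.142674 + 270.198169 = 244.055496

θ=15°: 318.3429
θ=28°: 314.0445
θ=123°: 244.0555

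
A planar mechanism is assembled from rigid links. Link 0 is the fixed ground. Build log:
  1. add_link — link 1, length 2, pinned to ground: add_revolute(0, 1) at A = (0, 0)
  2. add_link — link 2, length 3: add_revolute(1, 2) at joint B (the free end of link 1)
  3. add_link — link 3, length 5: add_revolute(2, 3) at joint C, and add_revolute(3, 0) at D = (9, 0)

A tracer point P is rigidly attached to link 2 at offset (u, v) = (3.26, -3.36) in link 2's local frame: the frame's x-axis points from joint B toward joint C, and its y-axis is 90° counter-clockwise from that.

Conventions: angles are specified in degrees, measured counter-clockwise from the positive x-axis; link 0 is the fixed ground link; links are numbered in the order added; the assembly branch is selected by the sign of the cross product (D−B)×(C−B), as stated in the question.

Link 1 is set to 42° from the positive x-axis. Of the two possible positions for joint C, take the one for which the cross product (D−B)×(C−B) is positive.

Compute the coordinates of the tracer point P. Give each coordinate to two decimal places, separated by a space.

A=(0,0), D=(9.00,0)
B = A + 2.00·(cos42°, sin42°) = (1.4863, 1.3383)
|BD| = 7.6320
circle(B,3.00) ∩ circle(D,5.00): a=2.7678, h=1.1574
  candidates: C₊=(4.4141,1.9924) cross=8.833; C₋=(4.0082,-0.2865) cross=-8.833
  branch + wants cross > 0 → take C=(4.4141,1.9924) (cross=8.833)
ex = (C−B)/|BC| = (0.9759,0.2180); ey = (-0.2180,0.9759)
P = B + 3.26·ex + -3.36·ey = (5.4005,-1.2301)

5.40 -1.23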